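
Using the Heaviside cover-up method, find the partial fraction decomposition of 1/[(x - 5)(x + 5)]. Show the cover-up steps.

Cover (x - 5): set x=5, get A = 1/(5 + 5) = 1/10. Cover (x + 5): set x=-5, get B = 1/(-5 - 5) = -1/10.
Result: (1/10)/(x - 5) - (1/10)/(x + 5)


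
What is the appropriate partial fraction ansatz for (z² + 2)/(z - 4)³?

Repeated linear factor (power 3): A/(z - 4) + B/(z - 4)² + C/(z - 4)³


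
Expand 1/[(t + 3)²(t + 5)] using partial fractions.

Cover-up at t=-5: R = 1/(-5 + 3)² = 1/4. Cover-up at t=-3: Q = 1/(-3 + 5) = 1/2. Comparing t² coeff: P = -R = -1/4
Result: (-1/4)/(t + 3) + (1/2)/(t + 3)² + (1/4)/(t + 5)


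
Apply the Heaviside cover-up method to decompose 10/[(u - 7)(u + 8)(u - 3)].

Cover (u - 7), u=7: A = 10/[(7 + 8)(7 - 3)] = 1/6. Cover (u + 8), u=-8: B = 10/[(-8 - 7)(-8 - 3)] = 2/33. Cover (u - 3), u=3: C = 10/[(3 - 7)(3 + 8)] = -5/22.
Result: (1/6)/(u - 7) + (2/33)/(u + 8) - (5/22)/(u - 3)


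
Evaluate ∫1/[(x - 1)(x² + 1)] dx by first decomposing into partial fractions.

Cover-up at x=1: α = 1/(1²+1) = 1/2. Coeff matching: β = -1/2, γ = -1/2. Decomposition: (1/2)/(x - 1) - ((1/2)x + 1/2)/(x² + 1). Integrate: linear → ln, quadratic → (1/2)ln + arctan: (1/2) ln|(x - 1)| - (1/4) ln(x² + 1) - (1/2) arctan(x) + C


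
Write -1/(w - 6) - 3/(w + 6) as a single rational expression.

Common denominator (w - 6)(w + 6). Numerator: -1(w + 6) - 3(w - 6) = (-w - 6) - (3w - 18) = -4w + 12
Result: (-4w + 12)/[(w - 6)(w + 6)]


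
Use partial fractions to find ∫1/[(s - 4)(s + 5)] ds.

Decompose: 1/[(s - 4)(s + 5)] = (1/9)/(s - 4) - (1/9)/(s + 5). Integrate each term: (1/9) ln|(s - 4)| - (1/9) ln|(s + 5)| + C


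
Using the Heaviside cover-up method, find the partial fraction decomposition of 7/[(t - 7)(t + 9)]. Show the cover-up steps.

Cover (t - 7): set t=7, get α = 7/(7 + 9) = 7/16. Cover (t + 9): set t=-9, get β = 7/(-9 - 7) = -7/16.
Result: (7/16)/(t - 7) - (7/16)/(t + 9)


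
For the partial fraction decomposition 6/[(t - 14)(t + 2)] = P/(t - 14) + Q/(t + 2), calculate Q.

Cover-up at t = -2: Q = 6/(-2 - 14) = -6/16 = -3/8


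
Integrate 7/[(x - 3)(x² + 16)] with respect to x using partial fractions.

Cover-up at x=3: α = 7/(3²+16) = 7/25. Coeff matching: β = -7/25, γ = -21/25. Decomposition: (7/25)/(x - 3) - ((7/25)x + 21/25)/(x² + 16). Integrate: linear → ln, quadratic → (1/2)ln + arctan: (7/25) ln|(x - 3)| - (7/50) ln(x² + 16) - (21/100) arctan(x/4) + C


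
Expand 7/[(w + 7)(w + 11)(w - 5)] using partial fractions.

Using cover-up method: A = -7/48, B = 7/64, C = 7/192
Result: (-7/48)/(w + 7) + (7/64)/(w + 11) + (7/192)/(w - 5)


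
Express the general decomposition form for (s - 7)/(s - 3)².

Repeated linear factor: A/(s - 3) + B/(s - 3)²


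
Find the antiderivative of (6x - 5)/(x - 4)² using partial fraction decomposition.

Decompose: α = 6, β = 6·4 - 5 = 19, so (6x - 5)/(x - 4)² = 6/(x - 4) + 19/(x - 4)². Integrate: ∫ α/(x - 4) dx = 6 ln|(x - 4)|; ∫ β/(x - 4)² dx = -19/(x - 4). Sum: 6 ln|(x - 4)| - 19/(x - 4) + C


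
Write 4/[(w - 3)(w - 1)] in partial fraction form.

4/(w - 3)(w - 1) = A/(w - 3) + B/(w - 1). A = 4/(3 - 1) = 2, B = 4/(1 - 3) = -2
Result: 2/(w - 3) - 2/(w - 1)


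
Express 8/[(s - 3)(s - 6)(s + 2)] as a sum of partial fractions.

Using cover-up method: A = -8/15, B = 1/3, C = 1/5
Result: (-8/15)/(s - 3) + (1/3)/(s - 6) + (1/5)/(s + 2)


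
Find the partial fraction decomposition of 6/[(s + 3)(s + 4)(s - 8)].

Using cover-up method: A = -6/11, B = 1/2, C = 1/22
Result: (-6/11)/(s + 3) + (1/2)/(s + 4) + (1/22)/(s - 8)


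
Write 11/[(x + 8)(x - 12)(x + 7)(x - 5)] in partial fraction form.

Using Heaviside cover-up: (-11/260)/(x + 8) + (11/2660)/(x - 12) + (11/228)/(x + 7) - (11/1092)/(x - 5)


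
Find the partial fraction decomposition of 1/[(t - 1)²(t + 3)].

Cover-up at t=-3: C = 1/(-3 - 1)² = 1/16. Cover-up at t=1: B = 1/(1 + 3) = 1/4. Comparing t² coeff: A = -C = -1/16
Result: (-1/16)/(t - 1) + (1/4)/(t - 1)² + (1/16)/(t + 3)


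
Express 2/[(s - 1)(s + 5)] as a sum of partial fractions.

2/(s - 1)(s + 5) = A/(s - 1) + B/(s + 5). A = 2/(1 + 5) = 1/3, B = 2/(-5 - 1) = -1/3
Result: (1/3)/(s - 1) - (1/3)/(s + 5)


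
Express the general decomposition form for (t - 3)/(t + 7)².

Repeated linear factor: P/(t + 7) + Q/(t + 7)²


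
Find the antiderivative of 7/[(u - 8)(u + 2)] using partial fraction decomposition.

Decompose: 7/[(u - 8)(u + 2)] = (7/10)/(u - 8) - (7/10)/(u + 2). Integrate each term: (7/10) ln|(u - 8)| - (7/10) ln|(u + 2)| + C


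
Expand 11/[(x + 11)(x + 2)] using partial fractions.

11/(x + 11)(x + 2) = A/(x + 11) + B/(x + 2). A = 11/(-11 + 2) = -11/9, B = 11/(-2 + 11) = 11/9
Result: (-11/9)/(x + 11) + (11/9)/(x + 2)


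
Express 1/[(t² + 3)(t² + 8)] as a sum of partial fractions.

Coefficient matching gives A = C = 0, B = 1/(8-3) = 1/5, D = -B = -1/5
Result: (1/5)/(t² + 3) - (1/5)/(t² + 8)


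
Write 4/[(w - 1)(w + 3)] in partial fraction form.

4/(w - 1)(w + 3) = P/(w - 1) + Q/(w + 3). P = 4/(1 + 3) = 1, Q = 4/(-3 - 1) = -1
Result: 1/(w - 1) - 1/(w + 3)


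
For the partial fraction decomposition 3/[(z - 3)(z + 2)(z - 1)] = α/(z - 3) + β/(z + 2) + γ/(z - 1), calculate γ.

Cover-up at z = 1: γ = 3/[(1 - 3)(1 + 2)] = 3/[(-2)(3)] = -3/6 = -1/2


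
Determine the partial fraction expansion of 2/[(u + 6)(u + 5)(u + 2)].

Using cover-up method: α = 1/2, β = -2/3, γ = 1/6
Result: (1/2)/(u + 6) - (2/3)/(u + 5) + (1/6)/(u + 2)


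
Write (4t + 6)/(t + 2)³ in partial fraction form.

(4t + 6) = α(t + 2)² + β(t + 2) + γ. At t = -2: γ = 4·(-2) + 6 = -2. Coefficients: α = 0, β = 4
Result: 4/(t + 2)² - 2/(t + 2)³


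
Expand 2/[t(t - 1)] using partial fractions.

2/t(t - 1) = P/t + Q/(t - 1). P = 2/(0 - 1) = -2, Q = 2/(1 - 0) = 2
Result: -2/t + 2/(t - 1)


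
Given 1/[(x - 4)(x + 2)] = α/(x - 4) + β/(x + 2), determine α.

Cover-up at x = 4: α = 1/(4 + 2) = 1/6


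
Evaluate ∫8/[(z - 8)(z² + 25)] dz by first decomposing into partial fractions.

Cover-up at z=8: α = 8/(8²+25) = 8/89. Coeff matching: β = -8/89, γ = -64/89. Decomposition: (8/89)/(z - 8) - ((8/89)z + 64/89)/(z² + 25). Integrate: linear → ln, quadratic → (1/2)ln + arctan: (8/89) ln|(z - 8)| - (4/89) ln(z² + 25) - (64/445) arctan(z/5) + C


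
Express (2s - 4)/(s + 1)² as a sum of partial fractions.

(2s - 4) = α(s + 1) + β. At s = -1: β = 2·(-1) - 4 = -6. Coeff of s: α = 2
Result: 2/(s + 1) - 6/(s + 1)²


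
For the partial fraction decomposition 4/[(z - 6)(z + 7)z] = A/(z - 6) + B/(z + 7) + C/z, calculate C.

Cover-up at z = 0: C = 4/[(0 - 6)(0 + 7)] = 4/[(-6)(7)] = -4/42 = -2/21


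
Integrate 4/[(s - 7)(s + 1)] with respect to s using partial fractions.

Decompose: 4/[(s - 7)(s + 1)] = (1/2)/(s - 7) - (1/2)/(s + 1). Integrate each term: (1/2) ln|(s - 7)| - (1/2) ln|(s + 1)| + C


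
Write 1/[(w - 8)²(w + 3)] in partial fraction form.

Cover-up at w=-3: C = 1/(-3 - 8)² = 1/121. Cover-up at w=8: B = 1/(8 + 3) = 1/11. Comparing w² coeff: A = -C = -1/121
Result: (-1/121)/(w - 8) + (1/11)/(w - 8)² + (1/121)/(w + 3)


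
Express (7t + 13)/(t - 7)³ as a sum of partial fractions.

(7t + 13) = α(t - 7)² + β(t - 7) + γ. At t = 7: γ = 7·7 + 13 = 62. Coefficients: α = 0, β = 7
Result: 7/(t - 7)² + 62/(t - 7)³


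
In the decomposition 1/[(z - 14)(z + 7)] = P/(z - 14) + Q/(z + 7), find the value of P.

Cover-up at z = 14: P = 1/(14 + 7) = 1/21


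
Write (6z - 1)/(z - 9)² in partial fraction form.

(6z - 1) = A(z - 9) + B. At z = 9: B = 6·9 - 1 = 53. Coeff of z: A = 6
Result: 6/(z - 9) + 53/(z - 9)²


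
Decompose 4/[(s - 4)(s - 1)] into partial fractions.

4/(s - 4)(s - 1) = α/(s - 4) + β/(s - 1). α = 4/(4 - 1) = 4/3, β = 4/(1 - 4) = -4/3
Result: (4/3)/(s - 4) - (4/3)/(s - 1)


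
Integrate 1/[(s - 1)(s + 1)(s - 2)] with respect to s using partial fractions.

Cover-up: α = -1/2, β = 1/6, γ = 1/3. Decomposition: (-1/2)/(s - 1) + (1/6)/(s + 1) + (1/3)/(s - 2). Integrate each term: (-1/2) ln|(s - 1)| + (1/6) ln|(s + 1)| + (1/3) ln|(s - 2)| + C


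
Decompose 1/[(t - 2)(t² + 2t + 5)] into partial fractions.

Cover-up at t = 2: P = 1/(2² + 2·2 + 5) = 1/13. Then Q = -P = -1/13, R = -P·(2 + 2) = -4/13
Result: (1/13)/(t - 2) - ((1/13)t + 4/13)/(t² + 2t + 5)


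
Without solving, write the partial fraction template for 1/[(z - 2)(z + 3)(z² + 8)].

Two linear + quadratic: A/(z - 2) + B/(z + 3) + (Cz + D)/(z² + 8)


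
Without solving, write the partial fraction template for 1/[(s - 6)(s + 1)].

Distinct linear factors: P/(s - 6) + Q/(s + 1)


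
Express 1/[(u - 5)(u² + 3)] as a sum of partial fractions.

Cover-up at u = 5: P = 1/(5² + 3) = 1/28. Then Q = -P = -1/28, R = -P·(0 + 5) = -5/28
Result: (1/28)/(u - 5) - ((1/28)u + 5/28)/(u² + 3)


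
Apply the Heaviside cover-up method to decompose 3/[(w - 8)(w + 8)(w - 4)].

Cover (w - 8), w=8: A = 3/[(8 + 8)(8 - 4)] = 3/64. Cover (w + 8), w=-8: B = 3/[(-8 - 8)(-8 - 4)] = 1/64. Cover (w - 4), w=4: C = 3/[(4 - 8)(4 + 8)] = -1/16.
Result: (3/64)/(w - 8) + (1/64)/(w + 8) - (1/16)/(w - 4)


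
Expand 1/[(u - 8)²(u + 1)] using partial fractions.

Cover-up at u=-1: C = 1/(-1 - 8)² = 1/81. Cover-up at u=8: B = 1/(8 + 1) = 1/9. Comparing u² coeff: A = -C = -1/81
Result: (-1/81)/(u - 8) + (1/9)/(u - 8)² + (1/81)/(u + 1)


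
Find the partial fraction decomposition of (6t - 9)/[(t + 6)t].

At t=-6: α = (6·(-6) - 9)/(-6 - 0) = 15/2. At t=0: β = (6·0 - 9)/(0 + 6) = -3/2
Result: (15/2)/(t + 6) - (3/2)/t


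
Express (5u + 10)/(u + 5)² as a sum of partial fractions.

(5u + 10) = α(u + 5) + β. At u = -5: β = 5·(-5) + 10 = -15. Coeff of u: α = 5
Result: 5/(u + 5) - 15/(u + 5)²


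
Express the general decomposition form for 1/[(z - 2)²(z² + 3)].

Repeated linear + quadratic: P/(z - 2) + Q/(z - 2)² + (Rz + S)/(z² + 3)


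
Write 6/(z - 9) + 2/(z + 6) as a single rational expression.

Common denominator (z - 9)(z + 6). Numerator: 6(z + 6) + 2(z - 9) = (6z + 36) + (2z - 18) = 8z + 18
Result: (8z + 18)/[(z - 9)(z + 6)]


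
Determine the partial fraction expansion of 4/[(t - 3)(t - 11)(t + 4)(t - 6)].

Using Heaviside cover-up: (1/42)/(t - 3) + (1/150)/(t - 11) - (2/525)/(t + 4) - (2/75)/(t - 6)


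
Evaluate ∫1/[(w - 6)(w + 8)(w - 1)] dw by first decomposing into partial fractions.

Cover-up: P = 1/70, Q = 1/126, R = -1/45. Decomposition: (1/70)/(w - 6) + (1/126)/(w + 8) - (1/45)/(w - 1). Integrate each term: (1/70) ln|(w - 6)| + (1/126) ln|(w + 8)| - (1/45) ln|(w - 1)| + C


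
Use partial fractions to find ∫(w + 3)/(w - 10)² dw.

Decompose: α = 1, β = 1·10 + 3 = 13, so (w + 3)/(w - 10)² = 1/(w - 10) + 13/(w - 10)². Integrate: ∫ α/(w - 10) dw = ln|(w - 10)|; ∫ β/(w - 10)² dw = -13/(w - 10). Sum: ln|(w - 10)| - 13/(w - 10) + C


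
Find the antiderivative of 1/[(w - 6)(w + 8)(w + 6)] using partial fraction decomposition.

Cover-up: A = 1/168, B = 1/28, C = -1/24. Decomposition: (1/168)/(w - 6) + (1/28)/(w + 8) - (1/24)/(w + 6). Integrate each term: (1/168) ln|(w - 6)| + (1/28) ln|(w + 8)| - (1/24) ln|(w + 6)| + C


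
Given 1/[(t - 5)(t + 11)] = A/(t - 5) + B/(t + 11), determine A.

Cover-up at t = 5: A = 1/(5 + 11) = 1/16


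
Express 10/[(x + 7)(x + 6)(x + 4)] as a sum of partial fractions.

Using cover-up method: α = 10/3, β = -5, γ = 5/3
Result: (10/3)/(x + 7) - 5/(x + 6) + (5/3)/(x + 4)


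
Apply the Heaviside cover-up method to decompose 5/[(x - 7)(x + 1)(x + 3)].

Cover (x - 7), x=7: α = 5/[(7 + 1)(7 + 3)] = 1/16. Cover (x + 1), x=-1: β = 5/[(-1 - 7)(-1 + 3)] = -5/16. Cover (x + 3), x=-3: γ = 5/[(-3 - 7)(-3 + 1)] = 1/4.
Result: (1/16)/(x - 7) - (5/16)/(x + 1) + (1/4)/(x + 3)


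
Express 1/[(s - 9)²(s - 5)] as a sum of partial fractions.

Cover-up at s=5: γ = 1/(5 - 9)² = 1/16. Cover-up at s=9: β = 1/(9 - 5) = 1/4. Comparing s² coeff: α = -γ = -1/16
Result: (-1/16)/(s - 9) + (1/4)/(s - 9)² + (1/16)/(s - 5)


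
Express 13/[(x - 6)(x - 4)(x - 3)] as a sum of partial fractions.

Using cover-up method: α = 13/6, β = -13/2, γ = 13/3
Result: (13/6)/(x - 6) - (13/2)/(x - 4) + (13/3)/(x - 3)


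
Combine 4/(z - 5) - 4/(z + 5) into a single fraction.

Common denominator (z - 5)(z + 5). Numerator: 4(z + 5) - 4(z - 5) = (4z + 20) - (4z - 20) = 40
Result: (40)/[(z - 5)(z + 5)]


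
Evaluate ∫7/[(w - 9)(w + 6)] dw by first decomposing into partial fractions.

Decompose: 7/[(w - 9)(w + 6)] = (7/15)/(w - 9) - (7/15)/(w + 6). Integrate each term: (7/15) ln|(w - 9)| - (7/15) ln|(w + 6)| + C


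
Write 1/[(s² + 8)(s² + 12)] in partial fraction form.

Coefficient matching gives P = R = 0, Q = 1/(12-8) = 1/4, S = -Q = -1/4
Result: (1/4)/(s² + 8) - (1/4)/(s² + 12)


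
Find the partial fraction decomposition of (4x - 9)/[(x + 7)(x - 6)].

At x=-7: A = (4·(-7) - 9)/(-7 - 6) = 37/13. At x=6: B = (4·6 - 9)/(6 + 7) = 15/13
Result: (37/13)/(x + 7) + (15/13)/(x - 6)


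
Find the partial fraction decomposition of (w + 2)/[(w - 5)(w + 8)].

At w=5: P = (1·5 + 2)/(5 + 8) = 7/13. At w=-8: Q = (1·(-8) + 2)/(-8 - 5) = 6/13
Result: (7/13)/(w - 5) + (6/13)/(w + 8)


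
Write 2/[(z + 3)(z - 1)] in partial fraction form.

2/(z + 3)(z - 1) = α/(z + 3) + β/(z - 1). α = 2/(-3 - 1) = -1/2, β = 2/(1 + 3) = 1/2
Result: (-1/2)/(z + 3) + (1/2)/(z - 1)


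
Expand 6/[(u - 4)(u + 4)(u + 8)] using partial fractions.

Using cover-up method: α = 1/16, β = -3/16, γ = 1/8
Result: (1/16)/(u - 4) - (3/16)/(u + 4) + (1/8)/(u + 8)


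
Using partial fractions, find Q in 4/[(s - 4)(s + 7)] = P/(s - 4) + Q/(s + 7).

Cover-up at s = -7: Q = 4/(-7 - 4) = -4/11


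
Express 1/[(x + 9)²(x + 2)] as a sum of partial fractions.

Cover-up at x=-2: γ = 1/(-2 + 9)² = 1/49. Cover-up at x=-9: β = 1/(-9 + 2) = -1/7. Comparing x² coeff: α = -γ = -1/49
Result: (-1/49)/(x + 9) - (1/7)/(x + 9)² + (1/49)/(x + 2)


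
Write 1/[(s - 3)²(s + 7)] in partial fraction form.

Cover-up at s=-7: γ = 1/(-7 - 3)² = 1/100. Cover-up at s=3: β = 1/(3 + 7) = 1/10. Comparing s² coeff: α = -γ = -1/100
Result: (-1/100)/(s - 3) + (1/10)/(s - 3)² + (1/100)/(s + 7)


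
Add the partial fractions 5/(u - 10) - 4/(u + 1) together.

Common denominator (u - 10)(u + 1). Numerator: 5(u + 1) - 4(u - 10) = (5u + 5) - (4u - 40) = u + 45
Result: (u + 45)/[(u - 10)(u + 1)]


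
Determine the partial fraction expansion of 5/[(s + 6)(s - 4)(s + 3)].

Using cover-up method: P = 1/6, Q = 1/14, R = -5/21
Result: (1/6)/(s + 6) + (1/14)/(s - 4) - (5/21)/(s + 3)


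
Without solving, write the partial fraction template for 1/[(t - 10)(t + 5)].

Distinct linear factors: P/(t - 10) + Q/(t + 5)


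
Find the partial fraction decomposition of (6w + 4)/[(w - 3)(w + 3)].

At w=3: A = (6·3 + 4)/(3 + 3) = 11/3. At w=-3: B = (6·(-3) + 4)/(-3 - 3) = 7/3
Result: (11/3)/(w - 3) + (7/3)/(w + 3)


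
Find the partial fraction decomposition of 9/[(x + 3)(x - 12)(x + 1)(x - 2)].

Using Heaviside cover-up: (-3/50)/(x + 3) + (3/650)/(x - 12) + (3/26)/(x + 1) - (3/50)/(x - 2)


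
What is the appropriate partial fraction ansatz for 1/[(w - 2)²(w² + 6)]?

Repeated linear + quadratic: A/(w - 2) + B/(w - 2)² + (Cw + D)/(w² + 6)


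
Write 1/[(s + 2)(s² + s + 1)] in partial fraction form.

Cover-up at s = -2: A = 1/((-2)² + 1·(-2) + 1) = 1/3. Then B = -A = -1/3, C = -A·(1 - 2) = 1/3
Result: (1/3)/(s + 2) - ((1/3)s - 1/3)/(s² + s + 1)


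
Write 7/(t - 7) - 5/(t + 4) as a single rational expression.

Common denominator (t - 7)(t + 4). Numerator: 7(t + 4) - 5(t - 7) = (7t + 28) - (5t - 35) = 2t + 63
Result: (2t + 63)/[(t - 7)(t + 4)]


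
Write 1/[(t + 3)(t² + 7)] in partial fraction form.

Cover-up at t = -3: A = 1/((-3)² + 7) = 1/16. Then B = -A = -1/16, C = -A·(0 - 3) = 3/16
Result: (1/16)/(t + 3) - ((1/16)t - 3/16)/(t² + 7)


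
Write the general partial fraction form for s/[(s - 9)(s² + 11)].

Linear + irreducible quadratic: A/(s - 9) + (Bs + C)/(s² + 11)


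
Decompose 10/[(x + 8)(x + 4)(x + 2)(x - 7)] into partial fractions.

Using Heaviside cover-up: (-1/36)/(x + 8) + (5/44)/(x + 4) - (5/54)/(x + 2) + (2/297)/(x - 7)


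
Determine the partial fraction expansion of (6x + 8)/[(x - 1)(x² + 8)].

At x=1: P = (6·1 + 8)/(1² + 8) = 14/9. Q = -P = -14/9, R = 6 - 1·P = 40/9
Result: (14/9)/(x - 1) - ((14/9)x - 40/9)/(x² + 8)


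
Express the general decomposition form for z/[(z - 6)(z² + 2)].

Linear + irreducible quadratic: A/(z - 6) + (Bz + C)/(z² + 2)


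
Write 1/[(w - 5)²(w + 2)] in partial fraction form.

Cover-up at w=-2: γ = 1/(-2 - 5)² = 1/49. Cover-up at w=5: β = 1/(5 + 2) = 1/7. Comparing w² coeff: α = -γ = -1/49
Result: (-1/49)/(w - 5) + (1/7)/(w - 5)² + (1/49)/(w + 2)


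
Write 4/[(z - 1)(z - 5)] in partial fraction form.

4/(z - 1)(z - 5) = P/(z - 1) + Q/(z - 5). P = 4/(1 - 5) = -1, Q = 4/(5 - 1) = 1
Result: -1/(z - 1) + 1/(z - 5)


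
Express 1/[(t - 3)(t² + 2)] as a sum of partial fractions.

Cover-up at t = 3: A = 1/(3² + 2) = 1/11. Then B = -A = -1/11, C = -A·(0 + 3) = -3/11
Result: (1/11)/(t - 3) - ((1/11)t + 3/11)/(t² + 2)


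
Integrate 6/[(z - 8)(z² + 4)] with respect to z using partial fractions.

Cover-up at z=8: P = 6/(8²+4) = 3/34. Coeff matching: Q = -3/34, R = -12/17. Decomposition: (3/34)/(z - 8) - ((3/34)z + 12/17)/(z² + 4). Integrate: linear → ln, quadratic → (1/2)ln + arctan: (3/34) ln|(z - 8)| - (3/68) ln(z² + 4) - (6/17) arctan(z/2) + C


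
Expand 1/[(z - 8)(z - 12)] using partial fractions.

1/(z - 8)(z - 12) = A/(z - 8) + B/(z - 12). A = 1/(8 - 12) = -1/4, B = 1/(12 - 8) = 1/4
Result: (-1/4)/(z - 8) + (1/4)/(z - 12)


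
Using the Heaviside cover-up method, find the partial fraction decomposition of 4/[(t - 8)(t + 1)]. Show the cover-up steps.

Cover (t - 8): set t=8, get α = 4/(8 + 1) = 4/9. Cover (t + 1): set t=-1, get β = 4/(-1 - 8) = -4/9.
Result: (4/9)/(t - 8) - (4/9)/(t + 1)


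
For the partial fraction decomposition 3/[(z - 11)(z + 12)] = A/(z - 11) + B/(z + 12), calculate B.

Cover-up at z = -12: B = 3/(-12 - 11) = -3/23


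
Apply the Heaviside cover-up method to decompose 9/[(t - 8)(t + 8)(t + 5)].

Cover (t - 8), t=8: P = 9/[(8 + 8)(8 + 5)] = 9/208. Cover (t + 8), t=-8: Q = 9/[(-8 - 8)(-8 + 5)] = 3/16. Cover (t + 5), t=-5: R = 9/[(-5 - 8)(-5 + 8)] = -3/13.
Result: (9/208)/(t - 8) + (3/16)/(t + 8) - (3/13)/(t + 5)


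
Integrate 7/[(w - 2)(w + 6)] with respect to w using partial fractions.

Decompose: 7/[(w - 2)(w + 6)] = (7/8)/(w - 2) - (7/8)/(w + 6). Integrate each term: (7/8) ln|(w - 2)| - (7/8) ln|(w + 6)| + C


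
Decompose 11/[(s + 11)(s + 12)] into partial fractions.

11/(s + 11)(s + 12) = P/(s + 11) + Q/(s + 12). P = 11/(-11 + 12) = 11, Q = 11/(-12 + 11) = -11
Result: 11/(s + 11) - 11/(s + 12)


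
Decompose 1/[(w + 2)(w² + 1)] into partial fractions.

Cover-up at w = -2: α = 1/((-2)² + 1) = 1/5. Then β = -α = -1/5, γ = -α·(0 - 2) = 2/5
Result: (1/5)/(w + 2) - ((1/5)w - 2/5)/(w² + 1)


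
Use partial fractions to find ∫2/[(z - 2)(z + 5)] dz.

Decompose: 2/[(z - 2)(z + 5)] = (2/7)/(z - 2) - (2/7)/(z + 5). Integrate each term: (2/7) ln|(z - 2)| - (2/7) ln|(z + 5)| + C


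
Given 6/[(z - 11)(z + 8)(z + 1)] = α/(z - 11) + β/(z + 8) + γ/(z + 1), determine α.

Cover-up at z = 11: α = 6/[(11 + 8)(11 + 1)] = 6/[(19)(12)] = 6/228 = 1/38


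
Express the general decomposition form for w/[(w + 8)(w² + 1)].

Linear + irreducible quadratic: α/(w + 8) + (βw + γ)/(w² + 1)


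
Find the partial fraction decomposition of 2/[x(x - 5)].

2/x(x - 5) = P/x + Q/(x - 5). P = 2/(0 - 5) = -2/5, Q = 2/(5 - 0) = 2/5
Result: (-2/5)/x + (2/5)/(x - 5)


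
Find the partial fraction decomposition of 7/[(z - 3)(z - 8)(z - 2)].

Using cover-up method: α = -7/5, β = 7/30, γ = 7/6
Result: (-7/5)/(z - 3) + (7/30)/(z - 8) + (7/6)/(z - 2)


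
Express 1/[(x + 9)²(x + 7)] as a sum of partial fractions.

Cover-up at x=-7: γ = 1/(-7 + 9)² = 1/4. Cover-up at x=-9: β = 1/(-9 + 7) = -1/2. Comparing x² coeff: α = -γ = -1/4
Result: (-1/4)/(x + 9) - (1/2)/(x + 9)² + (1/4)/(x + 7)


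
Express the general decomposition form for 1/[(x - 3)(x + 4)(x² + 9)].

Two linear + quadratic: P/(x - 3) + Q/(x + 4) + (Rx + S)/(x² + 9)


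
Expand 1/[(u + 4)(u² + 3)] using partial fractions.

Cover-up at u = -4: A = 1/((-4)² + 3) = 1/19. Then B = -A = -1/19, C = -A·(0 - 4) = 4/19
Result: (1/19)/(u + 4) - ((1/19)u - 4/19)/(u² + 3)


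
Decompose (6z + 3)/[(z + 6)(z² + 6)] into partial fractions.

At z=-6: A = (6·(-6) + 3)/((-6)² + 6) = -11/14. B = -A = 11/14, C = 6 - (-6)·A = 9/7
Result: (-11/14)/(z + 6) + ((11/14)z + 9/7)/(z² + 6)


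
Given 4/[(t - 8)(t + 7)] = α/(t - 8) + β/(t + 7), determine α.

Cover-up at t = 8: α = 4/(8 + 7) = 4/15


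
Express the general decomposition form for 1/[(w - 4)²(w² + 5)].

Repeated linear + quadratic: A/(w - 4) + B/(w - 4)² + (Cw + D)/(w² + 5)


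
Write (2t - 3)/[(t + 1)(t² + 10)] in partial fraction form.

At t=-1: α = (2·(-1) - 3)/((-1)² + 10) = -5/11. β = -α = 5/11, γ = 2 - (-1)·α = 17/11
Result: (-5/11)/(t + 1) + ((5/11)t + 17/11)/(t² + 10)


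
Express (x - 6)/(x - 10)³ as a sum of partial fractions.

(x - 6) = α(x - 10)² + β(x - 10) + γ. At x = 10: γ = 1·10 - 6 = 4. Coefficients: α = 0, β = 1
Result: 1/(x - 10)² + 4/(x - 10)³


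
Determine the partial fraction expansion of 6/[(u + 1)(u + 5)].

6/(u + 1)(u + 5) = P/(u + 1) + Q/(u + 5). P = 6/(-1 + 5) = 3/2, Q = 6/(-5 + 1) = -3/2
Result: (3/2)/(u + 1) - (3/2)/(u + 5)


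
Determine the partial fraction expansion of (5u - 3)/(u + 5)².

(5u - 3) = P(u + 5) + Q. At u = -5: Q = 5·(-5) - 3 = -28. Coeff of u: P = 5
Result: 5/(u + 5) - 28/(u + 5)²


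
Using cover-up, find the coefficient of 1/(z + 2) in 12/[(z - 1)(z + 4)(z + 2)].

Cover (z + 2), set z=-2: 12/[(-2 - 1)(-2 + 4)] = -2


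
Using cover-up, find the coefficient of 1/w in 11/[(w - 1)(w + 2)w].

Cover w, set w=0: 11/[(0 - 1)(0 + 2)] = -11/2


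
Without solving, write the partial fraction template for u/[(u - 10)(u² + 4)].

Linear + irreducible quadratic: α/(u - 10) + (βu + γ)/(u² + 4)


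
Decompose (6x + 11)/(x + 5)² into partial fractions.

(6x + 11) = A(x + 5) + B. At x = -5: B = 6·(-5) + 11 = -19. Coeff of x: A = 6
Result: 6/(x + 5) - 19/(x + 5)²


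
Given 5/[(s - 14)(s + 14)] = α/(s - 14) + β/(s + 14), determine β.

Cover-up at s = -14: β = 5/(-14 - 14) = -5/28


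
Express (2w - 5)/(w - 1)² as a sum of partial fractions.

(2w - 5) = P(w - 1) + Q. At w = 1: Q = 2·1 - 5 = -3. Coeff of w: P = 2
Result: 2/(w - 1) - 3/(w - 1)²


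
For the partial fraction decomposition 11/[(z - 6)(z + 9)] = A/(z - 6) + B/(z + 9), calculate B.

Cover-up at z = -9: B = 11/(-9 - 6) = -11/15


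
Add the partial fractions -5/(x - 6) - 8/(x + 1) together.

Common denominator (x - 6)(x + 1). Numerator: -5(x + 1) - 8(x - 6) = (-5x - 5) - (8x - 48) = -13x + 43
Result: (-13x + 43)/[(x - 6)(x + 1)]


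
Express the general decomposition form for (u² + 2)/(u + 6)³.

Repeated linear factor (power 3): A/(u + 6) + B/(u + 6)² + C/(u + 6)³


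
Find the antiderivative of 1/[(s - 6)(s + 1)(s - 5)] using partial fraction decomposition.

Cover-up: P = 1/7, Q = 1/42, R = -1/6. Decomposition: (1/7)/(s - 6) + (1/42)/(s + 1) - (1/6)/(s - 5). Integrate each term: (1/7) ln|(s - 6)| + (1/42) ln|(s + 1)| - (1/6) ln|(s - 5)| + C


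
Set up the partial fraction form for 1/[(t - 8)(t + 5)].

Distinct linear factors: P/(t - 8) + Q/(t + 5)


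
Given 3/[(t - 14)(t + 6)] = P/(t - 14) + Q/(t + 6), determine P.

Cover-up at t = 14: P = 3/(14 + 6) = 3/20


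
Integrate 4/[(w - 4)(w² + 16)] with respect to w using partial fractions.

Cover-up at w=4: A = 4/(4²+16) = 1/8. Coeff matching: B = -1/8, C = -1/2. Decomposition: (1/8)/(w - 4) - ((1/8)w + 1/2)/(w² + 16). Integrate: linear → ln, quadratic → (1/2)ln + arctan: (1/8) ln|(w - 4)| - (1/16) ln(w² + 16) - (1/8) arctan(w/4) + C


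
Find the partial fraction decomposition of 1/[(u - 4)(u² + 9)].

Cover-up at u = 4: A = 1/(4² + 9) = 1/25. Then B = -A = -1/25, C = -A·(0 + 4) = -4/25
Result: (1/25)/(u - 4) - ((1/25)u + 4/25)/(u² + 9)


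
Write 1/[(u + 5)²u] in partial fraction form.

Cover-up at u=0: γ = 1/(0 + 5)² = 1/25. Cover-up at u=-5: β = 1/(-5 - 0) = -1/5. Comparing u² coeff: α = -γ = -1/25
Result: (-1/25)/(u + 5) - (1/5)/(u + 5)² + (1/25)/u


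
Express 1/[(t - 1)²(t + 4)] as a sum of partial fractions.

Cover-up at t=-4: C = 1/(-4 - 1)² = 1/25. Cover-up at t=1: B = 1/(1 + 4) = 1/5. Comparing t² coeff: A = -C = -1/25
Result: (-1/25)/(t - 1) + (1/5)/(t - 1)² + (1/25)/(t + 4)


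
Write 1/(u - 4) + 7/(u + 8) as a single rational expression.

Common denominator (u - 4)(u + 8). Numerator: 1(u + 8) + 7(u - 4) = (u + 8) + (7u - 28) = 8u - 20
Result: (8u - 20)/[(u - 4)(u + 8)]


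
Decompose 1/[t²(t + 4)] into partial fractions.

Cover-up at t=-4: R = 1/(-4 - 0)² = 1/16. Cover-up at t=0: Q = 1/(0 + 4) = 1/4. Comparing t² coeff: P = -R = -1/16
Result: (-1/16)/t + (1/4)/t² + (1/16)/(t + 4)


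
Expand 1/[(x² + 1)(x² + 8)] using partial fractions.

Coefficient matching gives α = γ = 0, β = 1/(8-1) = 1/7, δ = -β = -1/7
Result: (1/7)/(x² + 1) - (1/7)/(x² + 8)


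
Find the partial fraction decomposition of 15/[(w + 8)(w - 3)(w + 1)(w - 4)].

Using Heaviside cover-up: (-5/308)/(w + 8) - (15/44)/(w - 3) + (3/28)/(w + 1) + (1/4)/(w - 4)


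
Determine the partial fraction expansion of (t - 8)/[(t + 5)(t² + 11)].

At t=-5: α = (1·(-5) - 8)/((-5)² + 11) = -13/36. β = -α = 13/36, γ = 1 - (-5)·α = -29/36
Result: (-13/36)/(t + 5) + ((13/36)t - 29/36)/(t² + 11)


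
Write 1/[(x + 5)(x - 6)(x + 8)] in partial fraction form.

Using cover-up method: P = -1/33, Q = 1/154, R = 1/42
Result: (-1/33)/(x + 5) + (1/154)/(x - 6) + (1/42)/(x + 8)


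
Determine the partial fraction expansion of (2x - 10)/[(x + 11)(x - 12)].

At x=-11: α = (2·(-11) - 10)/(-11 - 12) = 32/23. At x=12: β = (2·12 - 10)/(12 + 11) = 14/23
Result: (32/23)/(x + 11) + (14/23)/(x - 12)


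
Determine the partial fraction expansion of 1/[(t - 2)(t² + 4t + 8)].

Cover-up at t = 2: A = 1/(2² + 4·2 + 8) = 1/20. Then B = -A = -1/20, C = -A·(4 + 2) = -3/10
Result: (1/20)/(t - 2) - ((1/20)t + 3/10)/(t² + 4t + 8)


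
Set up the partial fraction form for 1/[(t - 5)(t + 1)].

Distinct linear factors: α/(t - 5) + β/(t + 1)


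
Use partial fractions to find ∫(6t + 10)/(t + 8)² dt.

Decompose: A = 6, B = 6·(-8) + 10 = -38, so (6t + 10)/(t + 8)² = 6/(t + 8) - 38/(t + 8)². Integrate: ∫ A/(t + 8) dt = 6 ln|(t + 8)|; ∫ B/(t + 8)² dt = 38/(t + 8). Sum: 6 ln|(t + 8)| + 38/(t + 8) + C


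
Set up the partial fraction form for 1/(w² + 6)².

Repeated quadratic factor: (Aw + B)/(w² + 6) + (Cw + D)/(w² + 6)²


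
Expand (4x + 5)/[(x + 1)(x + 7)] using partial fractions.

At x=-1: α = (4·(-1) + 5)/(-1 + 7) = 1/6. At x=-7: β = (4·(-7) + 5)/(-7 + 1) = 23/6
Result: (1/6)/(x + 1) + (23/6)/(x + 7)


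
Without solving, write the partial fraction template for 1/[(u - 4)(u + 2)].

Distinct linear factors: α/(u - 4) + β/(u + 2)


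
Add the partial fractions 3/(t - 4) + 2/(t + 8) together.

Common denominator (t - 4)(t + 8). Numerator: 3(t + 8) + 2(t - 4) = (3t + 24) + (2t - 8) = 5t + 16
Result: (5t + 16)/[(t - 4)(t + 8)]


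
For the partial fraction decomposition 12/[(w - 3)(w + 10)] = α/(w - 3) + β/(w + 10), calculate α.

Cover-up at w = 3: α = 12/(3 + 10) = 12/13


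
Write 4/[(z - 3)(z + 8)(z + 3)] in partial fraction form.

Using cover-up method: A = 2/33, B = 4/55, C = -2/15
Result: (2/33)/(z - 3) + (4/55)/(z + 8) - (2/15)/(z + 3)


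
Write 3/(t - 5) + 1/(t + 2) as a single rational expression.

Common denominator (t - 5)(t + 2). Numerator: 3(t + 2) + 1(t - 5) = (3t + 6) + (t - 5) = 4t + 1
Result: (4t + 1)/[(t - 5)(t + 2)]


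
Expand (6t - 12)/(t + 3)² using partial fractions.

(6t - 12) = α(t + 3) + β. At t = -3: β = 6·(-3) - 12 = -30. Coeff of t: α = 6
Result: 6/(t + 3) - 30/(t + 3)²


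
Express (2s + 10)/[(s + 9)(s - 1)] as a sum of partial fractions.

At s=-9: α = (2·(-9) + 10)/(-9 - 1) = 4/5. At s=1: β = (2·1 + 10)/(1 + 9) = 6/5
Result: (4/5)/(s + 9) + (6/5)/(s - 1)


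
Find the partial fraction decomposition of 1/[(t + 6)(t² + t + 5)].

Cover-up at t = -6: α = 1/((-6)² + 1·(-6) + 5) = 1/35. Then β = -α = -1/35, γ = -α·(1 - 6) = 1/7
Result: (1/35)/(t + 6) - ((1/35)t - 1/7)/(t² + t + 5)


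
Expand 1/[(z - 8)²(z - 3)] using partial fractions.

Cover-up at z=3: C = 1/(3 - 8)² = 1/25. Cover-up at z=8: B = 1/(8 - 3) = 1/5. Comparing z² coeff: A = -C = -1/25
Result: (-1/25)/(z - 8) + (1/5)/(z - 8)² + (1/25)/(z - 3)


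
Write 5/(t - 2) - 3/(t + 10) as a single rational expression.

Common denominator (t - 2)(t + 10). Numerator: 5(t + 10) - 3(t - 2) = (5t + 50) - (3t - 6) = 2t + 56
Result: (2t + 56)/[(t - 2)(t + 10)]


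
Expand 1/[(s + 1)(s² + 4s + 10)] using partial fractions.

Cover-up at s = -1: A = 1/((-1)² + 4·(-1) + 10) = 1/7. Then B = -A = -1/7, C = -A·(4 - 1) = -3/7
Result: (1/7)/(s + 1) - ((1/7)s + 3/7)/(s² + 4s + 10)


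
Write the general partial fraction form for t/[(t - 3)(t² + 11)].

Linear + irreducible quadratic: α/(t - 3) + (βt + γ)/(t² + 11)


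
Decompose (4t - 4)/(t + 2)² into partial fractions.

(4t - 4) = α(t + 2) + β. At t = -2: β = 4·(-2) - 4 = -12. Coeff of t: α = 4
Result: 4/(t + 2) - 12/(t + 2)²


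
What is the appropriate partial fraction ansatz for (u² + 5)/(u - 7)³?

Repeated linear factor (power 3): P/(u - 7) + Q/(u - 7)² + R/(u - 7)³


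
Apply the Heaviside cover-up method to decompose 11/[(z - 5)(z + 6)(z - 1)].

Cover (z - 5), z=5: α = 11/[(5 + 6)(5 - 1)] = 1/4. Cover (z + 6), z=-6: β = 11/[(-6 - 5)(-6 - 1)] = 1/7. Cover (z - 1), z=1: γ = 11/[(1 - 5)(1 + 6)] = -11/28.
Result: (1/4)/(z - 5) + (1/7)/(z + 6) - (11/28)/(z - 1)


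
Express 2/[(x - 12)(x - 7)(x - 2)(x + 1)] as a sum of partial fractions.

Using Heaviside cover-up: (1/325)/(x - 12) - (1/100)/(x - 7) + (1/75)/(x - 2) - (1/156)/(x + 1)


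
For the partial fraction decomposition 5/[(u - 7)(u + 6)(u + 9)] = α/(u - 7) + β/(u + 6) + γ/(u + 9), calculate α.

Cover-up at u = 7: α = 5/[(7 + 6)(7 + 9)] = 5/[(13)(16)] = 5/208


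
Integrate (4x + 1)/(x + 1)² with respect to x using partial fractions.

Decompose: P = 4, Q = 4·(-1) + 1 = -3, so (4x + 1)/(x + 1)² = 4/(x + 1) - 3/(x + 1)². Integrate: ∫ P/(x + 1) dx = 4 ln|(x + 1)|; ∫ Q/(x + 1)² dx = 3/(x + 1). Sum: 4 ln|(x + 1)| + 3/(x + 1) + C


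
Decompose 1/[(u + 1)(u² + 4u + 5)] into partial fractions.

Cover-up at u = -1: α = 1/((-1)² + 4·(-1) + 5) = 1/2. Then β = -α = -1/2, γ = -α·(4 - 1) = -3/2
Result: (1/2)/(u + 1) - ((1/2)u + 3/2)/(u² + 4u + 5)


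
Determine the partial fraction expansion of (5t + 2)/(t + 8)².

(5t + 2) = α(t + 8) + β. At t = -8: β = 5·(-8) + 2 = -38. Coeff of t: α = 5
Result: 5/(t + 8) - 38/(t + 8)²


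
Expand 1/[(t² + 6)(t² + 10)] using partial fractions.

Coefficient matching gives P = R = 0, Q = 1/(10-6) = 1/4, S = -Q = -1/4
Result: (1/4)/(t² + 6) - (1/4)/(t² + 10)


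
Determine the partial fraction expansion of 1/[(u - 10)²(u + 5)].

Cover-up at u=-5: γ = 1/(-5 - 10)² = 1/225. Cover-up at u=10: β = 1/(10 + 5) = 1/15. Comparing u² coeff: α = -γ = -1/225
Result: (-1/225)/(u - 10) + (1/15)/(u - 10)² + (1/225)/(u + 5)


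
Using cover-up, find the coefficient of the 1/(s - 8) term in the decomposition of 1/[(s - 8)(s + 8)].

Cover (s - 8), set s=8: 1/((s + 8) at s=8) = 1/(16) = 1/16


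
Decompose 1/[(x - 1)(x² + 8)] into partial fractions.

Cover-up at x = 1: A = 1/(1² + 8) = 1/9. Then B = -A = -1/9, C = -A·(0 + 1) = -1/9
Result: (1/9)/(x - 1) - ((1/9)x + 1/9)/(x² + 8)


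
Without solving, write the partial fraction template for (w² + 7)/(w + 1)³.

Repeated linear factor (power 3): α/(w + 1) + β/(w + 1)² + γ/(w + 1)³


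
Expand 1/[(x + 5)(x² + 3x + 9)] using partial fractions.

Cover-up at x = -5: P = 1/((-5)² + 3·(-5) + 9) = 1/19. Then Q = -P = -1/19, R = -P·(3 - 5) = 2/19
Result: (1/19)/(x + 5) - ((1/19)x - 2/19)/(x² + 3x + 9)


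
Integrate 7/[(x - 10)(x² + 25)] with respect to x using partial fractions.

Cover-up at x=10: A = 7/(10²+25) = 7/125. Coeff matching: B = -7/125, C = -14/25. Decomposition: (7/125)/(x - 10) - ((7/125)x + 14/25)/(x² + 25). Integrate: linear → ln, quadratic → (1/2)ln + arctan: (7/125) ln|(x - 10)| - (7/250) ln(x² + 25) - (14/125) arctan(x/5) + C


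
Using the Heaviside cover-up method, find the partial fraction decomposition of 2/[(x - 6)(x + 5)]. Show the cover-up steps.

Cover (x - 6): set x=6, get P = 2/(6 + 5) = 2/11. Cover (x + 5): set x=-5, get Q = 2/(-5 - 6) = -2/11.
Result: (2/11)/(x - 6) - (2/11)/(x + 5)


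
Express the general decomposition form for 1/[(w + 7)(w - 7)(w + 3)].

Three distinct linear factors: A/(w + 7) + B/(w - 7) + C/(w + 3)


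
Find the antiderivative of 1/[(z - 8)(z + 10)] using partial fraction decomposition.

Decompose: 1/[(z - 8)(z + 10)] = (1/18)/(z - 8) - (1/18)/(z + 10). Integrate each term: (1/18) ln|(z - 8)| - (1/18) ln|(z + 10)| + C


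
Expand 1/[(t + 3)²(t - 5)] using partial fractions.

Cover-up at t=5: C = 1/(5 + 3)² = 1/64. Cover-up at t=-3: B = 1/(-3 - 5) = -1/8. Comparing t² coeff: A = -C = -1/64
Result: (-1/64)/(t + 3) - (1/8)/(t + 3)² + (1/64)/(t - 5)


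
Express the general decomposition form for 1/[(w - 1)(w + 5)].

Distinct linear factors: A/(w - 1) + B/(w + 5)


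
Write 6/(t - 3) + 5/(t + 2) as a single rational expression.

Common denominator (t - 3)(t + 2). Numerator: 6(t + 2) + 5(t - 3) = (6t + 12) + (5t - 15) = 11t - 3
Result: (11t - 3)/[(t - 3)(t + 2)]


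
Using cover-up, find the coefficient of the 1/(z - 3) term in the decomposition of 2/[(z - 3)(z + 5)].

Cover (z - 3), set z=3: 2/((z + 5) at z=3) = 2/(8) = 1/4


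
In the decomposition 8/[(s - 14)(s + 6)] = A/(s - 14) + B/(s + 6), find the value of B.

Cover-up at s = -6: B = 8/(-6 - 14) = -8/20 = -2/5


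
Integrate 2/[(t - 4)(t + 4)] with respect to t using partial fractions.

Decompose: 2/[(t - 4)(t + 4)] = (1/4)/(t - 4) - (1/4)/(t + 4). Integrate each term: (1/4) ln|(t - 4)| - (1/4) ln|(t + 4)| + C


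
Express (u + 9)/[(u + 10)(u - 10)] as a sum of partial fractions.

At u=-10: α = (1·(-10) + 9)/(-10 - 10) = 1/20. At u=10: β = (1·10 + 9)/(10 + 10) = 19/20
Result: (1/20)/(u + 10) + (19/20)/(u - 10)


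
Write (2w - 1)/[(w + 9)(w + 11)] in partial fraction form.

At w=-9: P = (2·(-9) - 1)/(-9 + 11) = -19/2. At w=-11: Q = (2·(-11) - 1)/(-11 + 9) = 23/2
Result: (-19/2)/(w + 9) + (23/2)/(w + 11)


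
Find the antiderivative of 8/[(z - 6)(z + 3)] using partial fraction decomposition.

Decompose: 8/[(z - 6)(z + 3)] = (8/9)/(z - 6) - (8/9)/(z + 3). Integrate each term: (8/9) ln|(z - 6)| - (8/9) ln|(z + 3)| + C


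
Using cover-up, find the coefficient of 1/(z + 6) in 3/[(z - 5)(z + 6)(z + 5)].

Cover (z + 6), set z=-6: 3/[(-6 - 5)(-6 + 5)] = 3/11


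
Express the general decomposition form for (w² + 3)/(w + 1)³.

Repeated linear factor (power 3): α/(w + 1) + β/(w + 1)² + γ/(w + 1)³


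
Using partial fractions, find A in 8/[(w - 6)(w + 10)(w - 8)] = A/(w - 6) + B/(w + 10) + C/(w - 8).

Cover-up at w = 6: A = 8/[(6 + 10)(6 - 8)] = 8/[(16)(-2)] = -8/32 = -1/4


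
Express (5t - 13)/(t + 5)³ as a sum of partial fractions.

(5t - 13) = A(t + 5)² + B(t + 5) + C. At t = -5: C = 5·(-5) - 13 = -38. Coefficients: A = 0, B = 5
Result: 5/(t + 5)² - 38/(t + 5)³


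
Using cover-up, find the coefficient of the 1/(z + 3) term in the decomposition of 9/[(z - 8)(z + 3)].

Cover (z + 3), set z=-3: 9/((z - 8) at z=-3) = 9/(-11) = -9/11


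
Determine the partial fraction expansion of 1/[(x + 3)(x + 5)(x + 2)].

Using cover-up method: A = -1/2, B = 1/6, C = 1/3
Result: (-1/2)/(x + 3) + (1/6)/(x + 5) + (1/3)/(x + 2)


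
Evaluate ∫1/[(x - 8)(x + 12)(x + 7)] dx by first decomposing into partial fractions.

Cover-up: A = 1/300, B = 1/100, C = -1/75. Decomposition: (1/300)/(x - 8) + (1/100)/(x + 12) - (1/75)/(x + 7). Integrate each term: (1/300) ln|(x - 8)| + (1/100) ln|(x + 12)| - (1/75) ln|(x + 7)| + C


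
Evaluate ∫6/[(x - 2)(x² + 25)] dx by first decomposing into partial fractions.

Cover-up at x=2: α = 6/(2²+25) = 6/29. Coeff matching: β = -6/29, γ = -12/29. Decomposition: (6/29)/(x - 2) - ((6/29)x + 12/29)/(x² + 25). Integrate: linear → ln, quadratic → (1/2)ln + arctan: (6/29) ln|(x - 2)| - (3/29) ln(x² + 25) - (12/145) arctan(x/5) + C


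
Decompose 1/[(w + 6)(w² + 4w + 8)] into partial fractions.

Cover-up at w = -6: P = 1/((-6)² + 4·(-6) + 8) = 1/20. Then Q = -P = -1/20, R = -P·(4 - 6) = 1/10
Result: (1/20)/(w + 6) - ((1/20)w - 1/10)/(w² + 4w + 8)


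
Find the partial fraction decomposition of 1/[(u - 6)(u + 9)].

1/(u - 6)(u + 9) = α/(u - 6) + β/(u + 9). α = 1/(6 + 9) = 1/15, β = 1/(-9 - 6) = -1/15
Result: (1/15)/(u - 6) - (1/15)/(u + 9)


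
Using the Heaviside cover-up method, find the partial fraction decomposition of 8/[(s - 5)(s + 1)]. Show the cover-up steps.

Cover (s - 5): set s=5, get α = 8/(5 + 1) = 4/3. Cover (s + 1): set s=-1, get β = 8/(-1 - 5) = -4/3.
Result: (4/3)/(s - 5) - (4/3)/(s + 1)


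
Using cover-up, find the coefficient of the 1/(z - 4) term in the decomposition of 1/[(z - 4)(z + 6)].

Cover (z - 4), set z=4: 1/((z + 6) at z=4) = 1/(10) = 1/10


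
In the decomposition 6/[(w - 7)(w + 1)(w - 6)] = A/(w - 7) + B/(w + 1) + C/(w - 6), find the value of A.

Cover-up at w = 7: A = 6/[(7 + 1)(7 - 6)] = 6/[(8)(1)] = 6/8 = 3/4


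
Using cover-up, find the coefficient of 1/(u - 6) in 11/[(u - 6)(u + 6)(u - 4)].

Cover (u - 6), set u=6: 11/[(6 + 6)(6 - 4)] = 11/24


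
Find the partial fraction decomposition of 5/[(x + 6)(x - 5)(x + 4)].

Using cover-up method: α = 5/22, β = 5/99, γ = -5/18
Result: (5/22)/(x + 6) + (5/99)/(x - 5) - (5/18)/(x + 4)


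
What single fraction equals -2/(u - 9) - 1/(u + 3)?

Common denominator (u - 9)(u + 3). Numerator: -2(u + 3) - 1(u - 9) = (-2u - 6) - (u - 9) = -3u + 3
Result: (-3u + 3)/[(u - 9)(u + 3)]


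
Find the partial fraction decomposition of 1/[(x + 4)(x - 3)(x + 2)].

Using cover-up method: A = 1/14, B = 1/35, C = -1/10
Result: (1/14)/(x + 4) + (1/35)/(x - 3) - (1/10)/(x + 2)


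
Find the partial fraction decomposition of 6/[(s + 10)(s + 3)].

6/(s + 10)(s + 3) = P/(s + 10) + Q/(s + 3). P = 6/(-10 + 3) = -6/7, Q = 6/(-3 + 10) = 6/7
Result: (-6/7)/(s + 10) + (6/7)/(s + 3)


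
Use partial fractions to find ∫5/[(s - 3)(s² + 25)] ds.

Cover-up at s=3: A = 5/(3²+25) = 5/34. Coeff matching: B = -5/34, C = -15/34. Decomposition: (5/34)/(s - 3) - ((5/34)s + 15/34)/(s² + 25). Integrate: linear → ln, quadratic → (1/2)ln + arctan: (5/34) ln|(s - 3)| - (5/68) ln(s² + 25) - (3/34) arctan(s/5) + C
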